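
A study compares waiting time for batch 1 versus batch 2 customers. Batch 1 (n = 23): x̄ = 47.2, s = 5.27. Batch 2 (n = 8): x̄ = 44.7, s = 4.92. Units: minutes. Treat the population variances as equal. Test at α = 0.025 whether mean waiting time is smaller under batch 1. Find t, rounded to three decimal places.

Let group 1 = batch 1, group 2 = batch 2. H0: μ_1 = μ_2; H1: μ_1 < μ_2 (two-sample pooled-variance t-test, left-tailed).
s_p² = [(23−1)·5.27² + (8−1)·4.92²]/(23+8−2) = 26.912
t = (47.2 − 44.7)/√[26.912·(1/23 + 1/8)] = 1.174
df = n₁ + n₂ − 2 = 29
p-value = P(T ≤ 1.174) ≈ 0.8750
Since p ≈ 0.8750 > α = 0.025, fail to reject H0; the evidence is not statistically significant.

1.174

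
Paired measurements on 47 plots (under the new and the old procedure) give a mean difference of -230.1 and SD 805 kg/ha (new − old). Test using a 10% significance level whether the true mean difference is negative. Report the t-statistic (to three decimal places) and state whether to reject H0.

H0: μ_d = 0; H1: μ_d < 0 (paired t-test on the differences, left-tailed).
t = d̄/(s_d/√n) = -230.1/(805/√47) = -1.960
df = n − 1 = 46
p-value = P(T ≤ -1.960) ≈ 0.0281
Since p ≈ 0.0281 < α = 0.1, reject H0; the data support H1.

t = -1.960; reject H0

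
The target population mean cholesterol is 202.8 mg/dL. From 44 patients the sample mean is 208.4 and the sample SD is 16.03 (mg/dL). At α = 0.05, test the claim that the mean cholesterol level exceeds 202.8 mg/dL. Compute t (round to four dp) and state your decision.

H0: μ = 202.8; H1: μ > 202.8 (one-sample t-test, right-tailed).
t = (x̄ − μ₀)/(s/√n) = (208.4 − 202.8)/(16.03/√44) = 2.3173
df = n − 1 = 43
p-value = P(T ≥ 2.3173) ≈ 0.0127
Since p ≈ 0.0127 < α = 0.05, reject H0; the data support H1.

t = 2.3173; reject H0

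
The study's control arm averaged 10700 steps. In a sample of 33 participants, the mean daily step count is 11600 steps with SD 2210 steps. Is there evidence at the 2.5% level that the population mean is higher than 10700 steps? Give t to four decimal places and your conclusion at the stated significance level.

H0: μ = 10700; H1: μ > 10700 (one-sample t-test, right-tailed).
t = (x̄ − μ₀)/(s/√n) = (11600 − 10700)/(2210/√33) = 2.3394
df = n − 1 = 32
p-value = P(T ≥ 2.3394) ≈ 0.013
Since p ≈ 0.013 < α = 0.025, reject H0; the data support H1.

t = 2.3394; reject H0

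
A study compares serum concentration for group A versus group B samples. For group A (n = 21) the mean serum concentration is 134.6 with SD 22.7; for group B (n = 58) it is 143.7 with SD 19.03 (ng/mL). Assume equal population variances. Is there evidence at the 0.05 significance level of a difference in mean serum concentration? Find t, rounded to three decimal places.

-1.782

Let group 1 = group A, group 2 = group B. H0: μ_1 = μ_2; H1: μ_1 ≠ μ_2 (two-sample pooled-variance t-test, two-sided).
s_p² = [(21−1)·22.7² + (58−1)·19.03²]/(21+58−2) = 401.92
t = (134.6 − 143.7)/√[401.92·(1/21 + 1/58)] = -1.782
df = n₁ + n₂ − 2 = 77
Two-sided p-value ≈ 0.079
Since p ≈ 0.079 > α = 0.05, fail to reject H0; the evidence is not statistically significant.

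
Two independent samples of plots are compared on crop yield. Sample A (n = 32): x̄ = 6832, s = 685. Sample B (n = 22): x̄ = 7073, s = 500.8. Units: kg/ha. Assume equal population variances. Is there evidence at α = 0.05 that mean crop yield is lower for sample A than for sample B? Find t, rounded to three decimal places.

Let group 1 = sample A, group 2 = sample B. H0: μ_1 = μ_2; H1: μ_1 < μ_2 (two-sample pooled-variance t-test, left-tailed).
s_p² = [(32−1)·685² + (22−1)·500.8²]/(32+22−2) = 381015
t = (6832 − 7073)/√[381015·(1/32 + 1/22)] = -1.410
df = n₁ + n₂ − 2 = 52
p-value = P(T ≤ -1.410) ≈ 0.0823
Since p ≈ 0.0823 > α = 0.05, fail to reject H0; the data do not provide sufficient evidence against H0.

-1.410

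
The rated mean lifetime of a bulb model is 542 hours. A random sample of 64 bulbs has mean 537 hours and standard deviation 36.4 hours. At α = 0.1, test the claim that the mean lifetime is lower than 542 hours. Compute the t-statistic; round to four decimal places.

-1.0989

H0: μ = 542; H1: μ < 542 (one-sample t-test, left-tailed).
t = (x̄ − μ₀)/(s/√n) = (537 − 542)/(36.4/√64) = -1.0989
df = n − 1 = 63
p-value = P(T ≤ -1.0989) ≈ 0.138
Since p ≈ 0.138 > α = 0.1, fail to reject H0; the data do not provide sufficient evidence against H0.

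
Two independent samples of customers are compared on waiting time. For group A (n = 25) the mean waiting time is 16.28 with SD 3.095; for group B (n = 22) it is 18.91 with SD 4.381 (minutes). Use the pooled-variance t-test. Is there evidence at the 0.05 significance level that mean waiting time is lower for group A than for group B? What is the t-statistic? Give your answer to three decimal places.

-2.399

Let group 1 = group A, group 2 = group B. H0: μ_1 = μ_2; H1: μ_1 < μ_2 (two-sample pooled-variance t-test, left-tailed).
s_p² = [(25−1)·3.095² + (22−1)·4.381²]/(25+22−2) = 14.0656
t = (16.28 − 18.91)/√[14.0656·(1/25 + 1/22)] = -2.399
df = n₁ + n₂ − 2 = 45
p-value = P(T ≤ -2.399) ≈ 0.0103
Since p ≈ 0.0103 < α = 0.05, reject H0; the evidence is statistically significant.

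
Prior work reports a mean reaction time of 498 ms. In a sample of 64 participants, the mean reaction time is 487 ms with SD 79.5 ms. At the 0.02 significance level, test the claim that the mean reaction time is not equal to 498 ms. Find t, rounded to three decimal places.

H0: μ = 498; H1: μ ≠ 498 (one-sample t-test, two-sided).
t = (x̄ − μ₀)/(s/√n) = (487 − 498)/(79.5/√64) = -1.107
df = n − 1 = 63
Two-sided p-value ≈ 0.273
Since p ≈ 0.273 > α = 0.02, fail to reject H0; the evidence is not statistically significant.

-1.107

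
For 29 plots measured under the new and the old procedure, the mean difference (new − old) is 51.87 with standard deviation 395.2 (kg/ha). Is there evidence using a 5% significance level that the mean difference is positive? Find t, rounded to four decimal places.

H0: μ_d = 0; H1: μ_d > 0 (paired t-test on the differences, right-tailed).
t = d̄/(s_d/√n) = 51.87/(395.2/√29) = 0.7068
df = n − 1 = 28
p-value = P(T ≥ 0.7068) ≈ 0.2428
Since p ≈ 0.2428 > α = 0.05, fail to reject H0; the data do not provide sufficient evidence against H0.

0.7068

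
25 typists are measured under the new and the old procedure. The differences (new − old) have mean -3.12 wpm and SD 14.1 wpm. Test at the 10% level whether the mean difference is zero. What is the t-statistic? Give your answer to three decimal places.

H0: μ_d = 0; H1: μ_d ≠ 0 (paired t-test on the differences, two-sided).
t = d̄/(s_d/√n) = -3.12/(14.1/√25) = -1.106
df = n − 1 = 24
Two-sided p-value ≈ 0.280
Since p ≈ 0.280 > α = 0.1, fail to reject H0; the data do not provide sufficient evidence against H0.

-1.106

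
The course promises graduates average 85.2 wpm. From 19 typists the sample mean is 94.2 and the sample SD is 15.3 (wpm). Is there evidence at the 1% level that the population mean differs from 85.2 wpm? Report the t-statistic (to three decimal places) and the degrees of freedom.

H0: μ = 85.2; H1: μ ≠ 85.2 (one-sample t-test, two-sided).
t = (x̄ − μ₀)/(s/√n) = (94.2 − 85.2)/(15.3/√19) = 2.564
df = n − 1 = 18
Two-sided p-value ≈ 0.020
Since p ≈ 0.020 > α = 0.01, fail to reject H0; the evidence is not statistically significant.

t = 2.564, df = 18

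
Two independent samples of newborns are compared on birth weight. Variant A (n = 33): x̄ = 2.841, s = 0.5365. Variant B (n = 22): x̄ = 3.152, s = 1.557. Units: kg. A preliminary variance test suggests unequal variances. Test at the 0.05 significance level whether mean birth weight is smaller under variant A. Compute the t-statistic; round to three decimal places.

Let group 1 = variant A, group 2 = variant B. H0: μ_1 = μ_2; H1: μ_1 < μ_2 (Welch's two-sample t-test, left-tailed).
t = (x̄_1 − x̄_2)/√(s_1²/n_1 + s_2²/n_2) = (2.841 − 3.152)/√(0.5365²/33 + 1.557²/22) = -0.902
Welch–Satterthwaite df ≈ 24.36
p-value = P(T ≤ -0.902) ≈ 0.188
Since p ≈ 0.188 > α = 0.05, fail to reject H0; the evidence is not statistically significant.

-0.902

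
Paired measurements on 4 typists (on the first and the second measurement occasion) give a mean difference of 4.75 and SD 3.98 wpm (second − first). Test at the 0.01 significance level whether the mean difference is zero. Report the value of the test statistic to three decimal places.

H0: μ_d = 0; H1: μ_d ≠ 0 (paired t-test on the differences, two-sided).
t = d̄/(s_d/√n) = 4.75/(3.98/√4) = 2.387
df = n − 1 = 3
Two-sided p-value ≈ 0.097
Since p ≈ 0.097 > α = 0.01, fail to reject H0; the evidence is not statistically significant.

2.387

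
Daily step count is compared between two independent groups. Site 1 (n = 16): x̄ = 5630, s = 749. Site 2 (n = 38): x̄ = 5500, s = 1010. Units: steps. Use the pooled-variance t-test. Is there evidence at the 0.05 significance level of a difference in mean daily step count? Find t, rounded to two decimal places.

0.46

Let group 1 = site 1, group 2 = site 2. H0: μ_1 = μ_2; H1: μ_1 ≠ μ_2 (two-sample pooled-variance t-test, two-sided).
s_p² = [(16−1)·749² + (38−1)·1010²]/(16+38−2) = 887668
t = (5630 − 5500)/√[887668·(1/16 + 1/38)] = 0.46
df = n₁ + n₂ − 2 = 52
Two-sided p-value ≈ 0.6453
Since p ≈ 0.6453 > α = 0.05, fail to reject H0; the data do not provide sufficient evidence against H0.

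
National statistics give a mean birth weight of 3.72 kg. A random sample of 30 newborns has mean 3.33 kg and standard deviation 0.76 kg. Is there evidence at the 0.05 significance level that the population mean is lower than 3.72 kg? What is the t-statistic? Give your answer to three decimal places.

H0: μ = 3.72; H1: μ < 3.72 (one-sample t-test, left-tailed).
t = (x̄ − μ₀)/(s/√n) = (3.33 − 3.72)/(0.76/√30) = -2.811
df = n − 1 = 29
p-value = P(T ≤ -2.811) ≈ 0.004
Since p ≈ 0.004 < α = 0.05, reject H0; the evidence is statistically significant.

-2.811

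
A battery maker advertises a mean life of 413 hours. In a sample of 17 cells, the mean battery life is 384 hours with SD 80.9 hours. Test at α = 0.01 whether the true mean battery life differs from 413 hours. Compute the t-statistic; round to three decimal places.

-1.478

H0: μ = 413; H1: μ ≠ 413 (one-sample t-test, two-sided).
t = (x̄ − μ₀)/(s/√n) = (384 − 413)/(80.9/√17) = -1.478
df = n − 1 = 16
Two-sided p-value ≈ 0.1588
Since p ≈ 0.1588 > α = 0.01, fail to reject H0; the data do not provide sufficient evidence against H0.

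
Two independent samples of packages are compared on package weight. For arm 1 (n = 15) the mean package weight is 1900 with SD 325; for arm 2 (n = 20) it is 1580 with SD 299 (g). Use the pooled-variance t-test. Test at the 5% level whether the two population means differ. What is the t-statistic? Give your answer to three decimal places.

Let group 1 = arm 1, group 2 = arm 2. H0: μ_1 = μ_2; H1: μ_1 ≠ μ_2 (two-sample pooled-variance t-test, two-sided).
s_p² = [(15−1)·325² + (20−1)·299²]/(15+20−2) = 96283.9
t = (1900 − 1580)/√[96283.9·(1/15 + 1/20)] = 3.019
df = n₁ + n₂ − 2 = 33
Two-sided p-value ≈ 0.0049
Since p ≈ 0.0049 < α = 0.05, reject H0; the evidence is statistically significant.

3.019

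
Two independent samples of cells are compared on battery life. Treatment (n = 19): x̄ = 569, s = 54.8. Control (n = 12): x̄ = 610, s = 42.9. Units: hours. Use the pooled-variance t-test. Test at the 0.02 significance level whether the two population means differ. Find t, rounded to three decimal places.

-2.197

Let group 1 = treatment, group 2 = control. H0: μ_1 = μ_2; H1: μ_1 ≠ μ_2 (two-sample pooled-variance t-test, two-sided).
s_p² = [(19−1)·54.8² + (12−1)·42.9²]/(19+12−2) = 2562.04
t = (569 − 610)/√[2562.04·(1/19 + 1/12)] = -2.197
df = n₁ + n₂ − 2 = 29
Two-sided p-value ≈ 0.036
Since p ≈ 0.036 > α = 0.02, fail to reject H0; the evidence is not statistically significant.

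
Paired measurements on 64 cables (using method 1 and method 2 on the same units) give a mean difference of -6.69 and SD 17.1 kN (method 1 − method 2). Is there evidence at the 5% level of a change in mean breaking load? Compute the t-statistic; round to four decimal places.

-3.1298

H0: μ_d = 0; H1: μ_d ≠ 0 (paired t-test on the differences, two-sided).
t = d̄/(s_d/√n) = -6.69/(17.1/√64) = -3.1298
df = n − 1 = 63
Two-sided p-value ≈ 0.003
Since p ≈ 0.003 < α = 0.05, reject H0; the data support H1.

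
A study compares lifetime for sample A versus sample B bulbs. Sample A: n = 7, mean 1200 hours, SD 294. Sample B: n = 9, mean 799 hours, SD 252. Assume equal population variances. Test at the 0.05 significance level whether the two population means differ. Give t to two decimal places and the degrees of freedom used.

t = 2.94, df = 14

Let group 1 = sample A, group 2 = sample B. H0: μ_1 = μ_2; H1: μ_1 ≠ μ_2 (two-sample pooled-variance t-test, two-sided).
s_p² = [(7−1)·294² + (9−1)·252²]/(7+9−2) = 73332
t = (1200 − 799)/√[73332·(1/7 + 1/9)] = 2.94
df = n₁ + n₂ − 2 = 14
Two-sided p-value ≈ 0.011
Since p ≈ 0.011 < α = 0.05, reject H0; the data support H1.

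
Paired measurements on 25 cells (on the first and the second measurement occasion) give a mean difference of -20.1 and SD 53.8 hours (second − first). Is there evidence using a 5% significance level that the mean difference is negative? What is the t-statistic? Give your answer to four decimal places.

H0: μ_d = 0; H1: μ_d < 0 (paired t-test on the differences, left-tailed).
t = d̄/(s_d/√n) = -20.1/(53.8/√25) = -1.8680
df = n − 1 = 24
p-value = P(T ≤ -1.8680) ≈ 0.0370
Since p ≈ 0.0370 < α = 0.05, reject H0; the evidence is statistically significant.

-1.8680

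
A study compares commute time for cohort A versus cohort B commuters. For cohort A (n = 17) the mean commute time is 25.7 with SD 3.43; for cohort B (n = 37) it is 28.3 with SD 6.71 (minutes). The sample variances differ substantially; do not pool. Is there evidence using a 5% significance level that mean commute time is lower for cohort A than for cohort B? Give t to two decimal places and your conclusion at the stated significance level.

t = -1.88; reject H0

Let group 1 = cohort A, group 2 = cohort B. H0: μ_1 = μ_2; H1: μ_1 < μ_2 (Welch's two-sample t-test, left-tailed).
t = (x̄_1 − x̄_2)/√(s_1²/n_1 + s_2²/n_2) = (25.7 − 28.3)/√(3.43²/17 + 6.71²/37) = -1.88
Welch–Satterthwaite df ≈ 51.28
p-value = P(T ≤ -1.88) ≈ 0.0328
Since p ≈ 0.0328 < α = 0.05, reject H0; the data support H1.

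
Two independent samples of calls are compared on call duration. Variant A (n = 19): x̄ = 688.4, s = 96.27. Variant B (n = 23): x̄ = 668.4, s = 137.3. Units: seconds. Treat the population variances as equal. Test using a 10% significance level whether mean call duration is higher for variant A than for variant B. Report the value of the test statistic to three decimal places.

0.535

Let group 1 = variant A, group 2 = variant B. H0: μ_1 = μ_2; H1: μ_1 > μ_2 (two-sample pooled-variance t-test, right-tailed).
s_p² = [(19−1)·96.27² + (23−1)·137.3²]/(19+23−2) = 14538.8
t = (688.4 − 668.4)/√[14538.8·(1/19 + 1/23)] = 0.535
df = n₁ + n₂ − 2 = 40
p-value = P(T ≥ 0.535) ≈ 0.2978
Since p ≈ 0.2978 > α = 0.1, fail to reject H0; the evidence is not statistically significant.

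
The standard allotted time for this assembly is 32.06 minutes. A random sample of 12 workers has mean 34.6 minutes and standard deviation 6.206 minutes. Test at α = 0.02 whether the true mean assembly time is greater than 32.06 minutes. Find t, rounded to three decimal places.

1.418

H0: μ = 32.06; H1: μ > 32.06 (one-sample t-test, right-tailed).
t = (x̄ − μ₀)/(s/√n) = (34.6 − 32.06)/(6.206/√12) = 1.418
df = n − 1 = 11
p-value = P(T ≥ 1.418) ≈ 0.092
Since p ≈ 0.092 > α = 0.02, fail to reject H0; the evidence is not statistically significant.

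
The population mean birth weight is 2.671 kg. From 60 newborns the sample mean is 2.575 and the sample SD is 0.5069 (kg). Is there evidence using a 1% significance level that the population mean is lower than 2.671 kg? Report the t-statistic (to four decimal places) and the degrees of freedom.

t = -1.4670, df = 59

H0: μ = 2.671; H1: μ < 2.671 (one-sample t-test, left-tailed).
t = (x̄ − μ₀)/(s/√n) = (2.575 − 2.671)/(0.5069/√60) = -1.4670
df = n − 1 = 59
p-value = P(T ≤ -1.4670) ≈ 0.0738
Since p ≈ 0.0738 > α = 0.01, fail to reject H0; the evidence is not statistically significant.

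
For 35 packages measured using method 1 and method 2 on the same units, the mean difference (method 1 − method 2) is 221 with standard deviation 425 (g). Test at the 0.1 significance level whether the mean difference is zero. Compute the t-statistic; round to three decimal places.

H0: μ_d = 0; H1: μ_d ≠ 0 (paired t-test on the differences, two-sided).
t = d̄/(s_d/√n) = 221/(425/√35) = 3.076
df = n − 1 = 34
Two-sided p-value ≈ 0.004
Since p ≈ 0.004 < α = 0.1, reject H0; the evidence is statistically significant.

3.076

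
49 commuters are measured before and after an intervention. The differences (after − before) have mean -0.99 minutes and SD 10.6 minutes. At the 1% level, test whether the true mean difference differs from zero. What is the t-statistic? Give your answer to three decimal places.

H0: μ_d = 0; H1: μ_d ≠ 0 (paired t-test on the differences, two-sided).
t = d̄/(s_d/√n) = -0.99/(10.6/√49) = -0.654
df = n − 1 = 48
Two-sided p-value ≈ 0.5164
Since p ≈ 0.5164 > α = 0.01, fail to reject H0; the evidence is not statistically significant.

-0.654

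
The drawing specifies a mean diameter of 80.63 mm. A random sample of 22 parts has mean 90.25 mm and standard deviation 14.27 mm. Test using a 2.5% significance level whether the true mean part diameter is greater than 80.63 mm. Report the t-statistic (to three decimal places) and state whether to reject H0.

H0: μ = 80.63; H1: μ > 80.63 (one-sample t-test, right-tailed).
t = (x̄ − μ₀)/(s/√n) = (90.25 − 80.63)/(14.27/√22) = 3.162
df = n − 1 = 21
p-value = P(T ≥ 3.162) ≈ 0.002
Since p ≈ 0.002 < α = 0.025, reject H0; the data support H1.

t = 3.162; reject H0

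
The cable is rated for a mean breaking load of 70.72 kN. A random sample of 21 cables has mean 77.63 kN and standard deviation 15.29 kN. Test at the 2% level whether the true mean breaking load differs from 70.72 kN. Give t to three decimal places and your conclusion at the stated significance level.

t = 2.071; fail to reject H0

H0: μ = 70.72; H1: μ ≠ 70.72 (one-sample t-test, two-sided).
t = (x̄ − μ₀)/(s/√n) = (77.63 − 70.72)/(15.29/√21) = 2.071
df = n − 1 = 20
Two-sided p-value ≈ 0.0515
Since p ≈ 0.0515 > α = 0.02, fail to reject H0; the data do not provide sufficient evidence against H0.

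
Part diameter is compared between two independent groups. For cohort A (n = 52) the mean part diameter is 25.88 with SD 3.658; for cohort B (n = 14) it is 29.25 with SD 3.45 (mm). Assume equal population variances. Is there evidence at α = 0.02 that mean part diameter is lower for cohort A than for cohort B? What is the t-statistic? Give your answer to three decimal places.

Let group 1 = cohort A, group 2 = cohort B. H0: μ_1 = μ_2; H1: μ_1 < μ_2 (two-sample pooled-variance t-test, left-tailed).
s_p² = [(52−1)·3.658² + (14−1)·3.45²]/(52+14−2) = 13.0807
t = (25.88 − 29.25)/√[13.0807·(1/52 + 1/14)] = -3.095
df = n₁ + n₂ − 2 = 64
p-value = P(T ≤ -3.095) ≈ 0.001
Since p ≈ 0.001 < α = 0.02, reject H0; the data support H1.

-3.095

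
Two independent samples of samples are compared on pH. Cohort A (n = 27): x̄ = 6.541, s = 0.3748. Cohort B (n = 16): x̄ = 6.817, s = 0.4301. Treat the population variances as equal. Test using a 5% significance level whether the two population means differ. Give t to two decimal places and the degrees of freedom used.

t = -2.21, df = 41

Let group 1 = cohort A, group 2 = cohort B. H0: μ_1 = μ_2; H1: μ_1 ≠ μ_2 (two-sample pooled-variance t-test, two-sided).
s_p² = [(27−1)·0.3748² + (16−1)·0.4301²]/(27+16−2) = 0.15676
t = (6.541 − 6.817)/√[0.15676·(1/27 + 1/16)] = -2.21
df = n₁ + n₂ − 2 = 41
Two-sided p-value ≈ 0.0328
Since p ≈ 0.0328 < α = 0.05, reject H0; the data support H1.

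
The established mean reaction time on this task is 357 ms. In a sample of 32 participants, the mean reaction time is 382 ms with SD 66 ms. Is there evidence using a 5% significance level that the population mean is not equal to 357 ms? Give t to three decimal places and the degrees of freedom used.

H0: μ = 357; H1: μ ≠ 357 (one-sample t-test, two-sided).
t = (x̄ − μ₀)/(s/√n) = (382 − 357)/(66/√32) = 2.143
df = n − 1 = 31
Two-sided p-value ≈ 0.0401
Since p ≈ 0.0401 < α = 0.05, reject H0; the data support H1.

t = 2.143, df = 31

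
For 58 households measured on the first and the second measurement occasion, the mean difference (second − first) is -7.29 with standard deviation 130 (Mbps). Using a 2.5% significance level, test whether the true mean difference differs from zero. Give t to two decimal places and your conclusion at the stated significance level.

t = -0.43; fail to reject H0

H0: μ_d = 0; H1: μ_d ≠ 0 (paired t-test on the differences, two-sided).
t = d̄/(s_d/√n) = -7.29/(130/√58) = -0.43
df = n − 1 = 57
Two-sided p-value ≈ 0.671
Since p ≈ 0.671 > α = 0.025, fail to reject H0; the data do not provide sufficient evidence against H0.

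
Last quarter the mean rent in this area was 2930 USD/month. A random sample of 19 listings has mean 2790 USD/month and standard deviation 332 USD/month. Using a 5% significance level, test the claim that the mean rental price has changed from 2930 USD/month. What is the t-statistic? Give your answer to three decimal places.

-1.838

H0: μ = 2930; H1: μ ≠ 2930 (one-sample t-test, two-sided).
t = (x̄ − μ₀)/(s/√n) = (2790 − 2930)/(332/√19) = -1.838
df = n − 1 = 18
Two-sided p-value ≈ 0.083
Since p ≈ 0.083 > α = 0.05, fail to reject H0; the evidence is not statistically significant.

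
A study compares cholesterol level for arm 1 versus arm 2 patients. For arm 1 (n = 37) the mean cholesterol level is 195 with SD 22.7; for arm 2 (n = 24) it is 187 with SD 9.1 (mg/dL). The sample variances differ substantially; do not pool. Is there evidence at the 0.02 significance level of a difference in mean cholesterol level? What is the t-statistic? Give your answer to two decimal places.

Let group 1 = arm 1, group 2 = arm 2. H0: μ_1 = μ_2; H1: μ_1 ≠ μ_2 (Welch's two-sample t-test, two-sided).
t = (x̄_1 − x̄_2)/√(s_1²/n_1 + s_2²/n_2) = (195 − 187)/√(22.7²/37 + 9.1²/24) = 1.92
Welch–Satterthwaite df ≈ 51.14
Two-sided p-value ≈ 0.0606
Since p ≈ 0.0606 > α = 0.02, fail to reject H0; the data do not provide sufficient evidence against H0.

1.92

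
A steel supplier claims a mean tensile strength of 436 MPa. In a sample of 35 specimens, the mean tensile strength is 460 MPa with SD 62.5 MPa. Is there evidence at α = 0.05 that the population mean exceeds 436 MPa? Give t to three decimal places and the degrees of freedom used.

t = 2.272, df = 34

H0: μ = 436; H1: μ > 436 (one-sample t-test, right-tailed).
t = (x̄ − μ₀)/(s/√n) = (460 − 436)/(62.5/√35) = 2.272
df = n − 1 = 34
p-value = P(T ≥ 2.272) ≈ 0.015
Since p ≈ 0.015 < α = 0.05, reject H0; the data support H1.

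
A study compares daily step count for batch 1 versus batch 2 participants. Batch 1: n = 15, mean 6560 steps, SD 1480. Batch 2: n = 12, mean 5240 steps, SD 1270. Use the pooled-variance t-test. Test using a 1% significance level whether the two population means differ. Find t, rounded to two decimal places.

Let group 1 = batch 1, group 2 = batch 2. H0: μ_1 = μ_2; H1: μ_1 ≠ μ_2 (two-sample pooled-variance t-test, two-sided).
s_p² = [(15−1)·1480² + (12−1)·1270²]/(15+12−2) = 1936300
t = (6560 − 5240)/√[1936300·(1/15 + 1/12)] = 2.45
df = n₁ + n₂ − 2 = 25
Two-sided p-value ≈ 0.0217
Since p ≈ 0.0217 > α = 0.01, fail to reject H0; the evidence is not statistically significant.

2.45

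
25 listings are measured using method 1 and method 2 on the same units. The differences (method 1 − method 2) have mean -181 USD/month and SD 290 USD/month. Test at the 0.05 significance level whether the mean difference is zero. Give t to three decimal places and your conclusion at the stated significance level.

H0: μ_d = 0; H1: μ_d ≠ 0 (paired t-test on the differences, two-sided).
t = d̄/(s_d/√n) = -181/(290/√25) = -3.121
df = n − 1 = 24
Two-sided p-value ≈ 0.005
Since p ≈ 0.005 < α = 0.05, reject H0; the evidence is statistically significant.

t = -3.121; reject H0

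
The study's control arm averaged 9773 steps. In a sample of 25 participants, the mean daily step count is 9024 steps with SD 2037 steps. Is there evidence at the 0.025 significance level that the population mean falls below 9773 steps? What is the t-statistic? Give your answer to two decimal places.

-1.84

H0: μ = 9773; H1: μ < 9773 (one-sample t-test, left-tailed).
t = (x̄ − μ₀)/(s/√n) = (9024 − 9773)/(2037/√25) = -1.84
df = n − 1 = 24
p-value = P(T ≤ -1.84) ≈ 0.039
Since p ≈ 0.039 > α = 0.025, fail to reject H0; the evidence is not statistically significant.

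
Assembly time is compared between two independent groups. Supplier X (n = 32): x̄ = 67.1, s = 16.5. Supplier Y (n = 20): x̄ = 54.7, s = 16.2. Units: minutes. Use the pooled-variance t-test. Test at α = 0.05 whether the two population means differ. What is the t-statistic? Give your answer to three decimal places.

Let group 1 = supplier X, group 2 = supplier Y. H0: μ_1 = μ_2; H1: μ_1 ≠ μ_2 (two-sample pooled-variance t-test, two-sided).
s_p² = [(32−1)·16.5² + (20−1)·16.2²]/(32+20−2) = 268.522
t = (67.1 − 54.7)/√[268.522·(1/32 + 1/20)] = 2.655
df = n₁ + n₂ − 2 = 50
Two-sided p-value ≈ 0.011
Since p ≈ 0.011 < α = 0.05, reject H0; the data support H1.

2.655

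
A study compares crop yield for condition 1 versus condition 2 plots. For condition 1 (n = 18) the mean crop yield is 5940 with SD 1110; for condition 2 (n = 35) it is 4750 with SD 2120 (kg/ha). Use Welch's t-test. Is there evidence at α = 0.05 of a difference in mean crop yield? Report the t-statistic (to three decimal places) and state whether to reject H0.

t = 2.682; reject H0

Let group 1 = condition 1, group 2 = condition 2. H0: μ_1 = μ_2; H1: μ_1 ≠ μ_2 (Welch's two-sample t-test, two-sided).
t = (x̄_1 − x̄_2)/√(s_1²/n_1 + s_2²/n_2) = (5940 − 4750)/√(1110²/18 + 2120²/35) = 2.682
Welch–Satterthwaite df ≈ 50.95
Two-sided p-value ≈ 0.0098
Since p ≈ 0.0098 < α = 0.05, reject H0; the evidence is statistically significant.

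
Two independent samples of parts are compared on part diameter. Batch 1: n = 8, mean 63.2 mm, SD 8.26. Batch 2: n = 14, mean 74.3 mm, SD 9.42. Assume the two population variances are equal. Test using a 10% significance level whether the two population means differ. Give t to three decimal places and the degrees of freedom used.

t = -2.773, df = 20

Let group 1 = batch 1, group 2 = batch 2. H0: μ_1 = μ_2; H1: μ_1 ≠ μ_2 (two-sample pooled-variance t-test, two-sided).
s_p² = [(8−1)·8.26² + (14−1)·9.42²]/(8+14−2) = 81.5583
t = (63.2 − 74.3)/√[81.5583·(1/8 + 1/14)] = -2.773
df = n₁ + n₂ − 2 = 20
Two-sided p-value ≈ 0.012
Since p ≈ 0.012 < α = 0.1, reject H0; the evidence is statistically significant.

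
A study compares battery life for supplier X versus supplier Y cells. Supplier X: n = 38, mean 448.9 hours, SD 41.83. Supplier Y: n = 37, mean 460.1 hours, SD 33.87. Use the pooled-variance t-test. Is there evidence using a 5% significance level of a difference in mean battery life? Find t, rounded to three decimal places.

-1.272

Let group 1 = supplier X, group 2 = supplier Y. H0: μ_1 = μ_2; H1: μ_1 ≠ μ_2 (two-sample pooled-variance t-test, two-sided).
s_p² = [(38−1)·41.83² + (37−1)·33.87²]/(38+37−2) = 1452.59
t = (448.9 − 460.1)/√[1452.59·(1/38 + 1/37)] = -1.272
df = n₁ + n₂ − 2 = 73
Two-sided p-value ≈ 0.207
Since p ≈ 0.207 > α = 0.05, fail to reject H0; the evidence is not statistically significant.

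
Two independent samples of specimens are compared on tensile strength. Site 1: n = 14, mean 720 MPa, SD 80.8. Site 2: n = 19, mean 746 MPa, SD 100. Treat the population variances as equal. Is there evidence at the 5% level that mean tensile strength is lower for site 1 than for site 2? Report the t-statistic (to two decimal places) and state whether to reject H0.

Let group 1 = site 1, group 2 = site 2. H0: μ_1 = μ_2; H1: μ_1 < μ_2 (two-sample pooled-variance t-test, left-tailed).
s_p² = [(14−1)·80.8² + (19−1)·100²]/(14+19−2) = 8544.27
t = (720 − 746)/√[8544.27·(1/14 + 1/19)] = -0.80
df = n₁ + n₂ − 2 = 31
p-value = P(T ≤ -0.80) ≈ 0.2153
Since p ≈ 0.2153 > α = 0.05, fail to reject H0; the evidence is not statistically significant.

t = -0.80; fail to reject H0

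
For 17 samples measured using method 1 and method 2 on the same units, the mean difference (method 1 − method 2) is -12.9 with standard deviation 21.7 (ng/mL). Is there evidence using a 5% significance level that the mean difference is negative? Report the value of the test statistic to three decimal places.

-2.451

H0: μ_d = 0; H1: μ_d < 0 (paired t-test on the differences, left-tailed).
t = d̄/(s_d/√n) = -12.9/(21.7/√17) = -2.451
df = n − 1 = 16
p-value = P(T ≤ -2.451) ≈ 0.013
Since p ≈ 0.013 < α = 0.05, reject H0; the data support H1.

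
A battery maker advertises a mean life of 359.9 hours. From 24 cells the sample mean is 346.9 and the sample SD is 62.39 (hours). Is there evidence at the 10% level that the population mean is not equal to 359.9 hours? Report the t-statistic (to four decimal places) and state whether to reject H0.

H0: μ = 359.9; H1: μ ≠ 359.9 (one-sample t-test, two-sided).
t = (x̄ − μ₀)/(s/√n) = (346.9 − 359.9)/(62.39/√24) = -1.0208
df = n − 1 = 23
Two-sided p-value ≈ 0.3180
Since p ≈ 0.3180 > α = 0.1, fail to reject H0; the evidence is not statistically significant.

t = -1.0208; fail to reject H0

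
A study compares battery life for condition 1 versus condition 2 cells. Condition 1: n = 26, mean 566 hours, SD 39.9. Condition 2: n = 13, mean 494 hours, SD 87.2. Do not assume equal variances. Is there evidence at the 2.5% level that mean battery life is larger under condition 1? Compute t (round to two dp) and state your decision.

Let group 1 = condition 1, group 2 = condition 2. H0: μ_1 = μ_2; H1: μ_1 > μ_2 (Welch's two-sample t-test, right-tailed).
t = (x̄_1 − x̄_2)/√(s_1²/n_1 + s_2²/n_2) = (566 − 494)/√(39.9²/26 + 87.2²/13) = 2.83
Welch–Satterthwaite df ≈ 14.57
p-value = P(T ≥ 2.83) ≈ 0.006
Since p ≈ 0.006 < α = 0.025, reject H0; the evidence is statistically significant.

t = 2.83; reject H0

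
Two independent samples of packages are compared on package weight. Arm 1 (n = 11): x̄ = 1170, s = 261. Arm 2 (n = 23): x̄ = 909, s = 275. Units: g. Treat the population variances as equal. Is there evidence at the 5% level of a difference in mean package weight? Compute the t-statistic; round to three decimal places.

Let group 1 = arm 1, group 2 = arm 2. H0: μ_1 = μ_2; H1: μ_1 ≠ μ_2 (two-sample pooled-variance t-test, two-sided).
s_p² = [(11−1)·261² + (23−1)·275²]/(11+23−2) = 73280
t = (1170 − 909)/√[73280·(1/11 + 1/23)] = 2.630
df = n₁ + n₂ − 2 = 32
Two-sided p-value ≈ 0.013
Since p ≈ 0.013 < α = 0.05, reject H0; the evidence is statistically significant.

2.630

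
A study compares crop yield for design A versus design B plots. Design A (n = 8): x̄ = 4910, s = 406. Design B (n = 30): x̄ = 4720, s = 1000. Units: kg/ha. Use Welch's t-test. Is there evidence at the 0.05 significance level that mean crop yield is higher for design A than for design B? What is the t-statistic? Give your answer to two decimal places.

Let group 1 = design A, group 2 = design B. H0: μ_1 = μ_2; H1: μ_1 > μ_2 (Welch's two-sample t-test, right-tailed).
t = (x̄_1 − x̄_2)/√(s_1²/n_1 + s_2²/n_2) = (4910 − 4720)/√(406²/8 + 1000²/30) = 0.82
Welch–Satterthwaite df ≈ 29.40
p-value = P(T ≥ 0.82) ≈ 0.210
Since p ≈ 0.210 > α = 0.05, fail to reject H0; the evidence is not statistically significant.

0.82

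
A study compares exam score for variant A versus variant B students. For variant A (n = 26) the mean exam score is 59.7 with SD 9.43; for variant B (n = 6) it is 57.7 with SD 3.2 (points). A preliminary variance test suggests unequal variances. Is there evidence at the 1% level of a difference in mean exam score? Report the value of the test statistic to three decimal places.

Let group 1 = variant A, group 2 = variant B. H0: μ_1 = μ_2; H1: μ_1 ≠ μ_2 (Welch's two-sample t-test, two-sided).
t = (x̄_1 − x̄_2)/√(s_1²/n_1 + s_2²/n_2) = (59.7 − 57.7)/√(9.43²/26 + 3.2²/6) = 0.883
Welch–Satterthwaite df ≈ 25.02
Two-sided p-value ≈ 0.3855
Since p ≈ 0.3855 > α = 0.01, fail to reject H0; the evidence is not statistically significant.

0.883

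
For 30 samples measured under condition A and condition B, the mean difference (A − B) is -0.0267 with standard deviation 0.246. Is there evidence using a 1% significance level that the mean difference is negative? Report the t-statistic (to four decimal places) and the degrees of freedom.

t = -0.5945, df = 29

H0: μ_d = 0; H1: μ_d < 0 (paired t-test on the differences, left-tailed).
t = d̄/(s_d/√n) = -0.0267/(0.246/√30) = -0.5945
df = n − 1 = 29
p-value = P(T ≤ -0.5945) ≈ 0.278
Since p ≈ 0.278 > α = 0.01, fail to reject H0; the data do not provide sufficient evidence against H0.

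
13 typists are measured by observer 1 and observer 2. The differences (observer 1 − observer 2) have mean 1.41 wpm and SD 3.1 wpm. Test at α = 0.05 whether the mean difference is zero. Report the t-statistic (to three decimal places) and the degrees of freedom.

t = 1.640, df = 12

H0: μ_d = 0; H1: μ_d ≠ 0 (paired t-test on the differences, two-sided).
t = d̄/(s_d/√n) = 1.41/(3.1/√13) = 1.640
df = n − 1 = 12
Two-sided p-value ≈ 0.1269
Since p ≈ 0.1269 > α = 0.05, fail to reject H0; the evidence is not statistically significant.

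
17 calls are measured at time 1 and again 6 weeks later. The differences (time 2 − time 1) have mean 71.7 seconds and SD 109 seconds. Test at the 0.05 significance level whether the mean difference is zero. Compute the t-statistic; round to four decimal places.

2.7122

H0: μ_d = 0; H1: μ_d ≠ 0 (paired t-test on the differences, two-sided).
t = d̄/(s_d/√n) = 71.7/(109/√17) = 2.7122
df = n − 1 = 16
Two-sided p-value ≈ 0.0154
Since p ≈ 0.0154 < α = 0.05, reject H0; the data support H1.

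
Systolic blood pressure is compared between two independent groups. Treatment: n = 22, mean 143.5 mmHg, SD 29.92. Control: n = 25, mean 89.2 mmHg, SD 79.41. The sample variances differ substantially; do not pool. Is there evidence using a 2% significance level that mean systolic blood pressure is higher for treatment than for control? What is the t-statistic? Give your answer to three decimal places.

Let group 1 = treatment, group 2 = control. H0: μ_1 = μ_2; H1: μ_1 > μ_2 (Welch's two-sample t-test, right-tailed).
t = (x̄_1 − x̄_2)/√(s_1²/n_1 + s_2²/n_2) = (143.5 − 89.2)/√(29.92²/22 + 79.41²/25) = 3.173
Welch–Satterthwaite df ≈ 31.43
p-value = P(T ≥ 3.173) ≈ 0.0017
Since p ≈ 0.0017 < α = 0.02, reject H0; the data support H1.

3.173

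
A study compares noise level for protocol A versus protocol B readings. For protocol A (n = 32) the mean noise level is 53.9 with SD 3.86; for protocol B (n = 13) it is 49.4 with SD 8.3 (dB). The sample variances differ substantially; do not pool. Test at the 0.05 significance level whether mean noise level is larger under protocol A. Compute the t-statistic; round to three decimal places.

1.874

Let group 1 = protocol A, group 2 = protocol B. H0: μ_1 = μ_2; H1: μ_1 > μ_2 (Welch's two-sample t-test, right-tailed).
t = (x̄_1 − x̄_2)/√(s_1²/n_1 + s_2²/n_2) = (53.9 − 49.4)/√(3.86²/32 + 8.3²/13) = 1.874
Welch–Satterthwaite df ≈ 14.16
p-value = P(T ≥ 1.874) ≈ 0.041
Since p ≈ 0.041 < α = 0.05, reject H0; the evidence is statistically significant.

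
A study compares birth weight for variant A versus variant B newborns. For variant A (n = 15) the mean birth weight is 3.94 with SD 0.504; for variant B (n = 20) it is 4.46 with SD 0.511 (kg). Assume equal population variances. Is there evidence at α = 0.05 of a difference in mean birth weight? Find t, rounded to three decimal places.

Let group 1 = variant A, group 2 = variant B. H0: μ_1 = μ_2; H1: μ_1 ≠ μ_2 (two-sample pooled-variance t-test, two-sided).
s_p² = [(15−1)·0.504² + (20−1)·0.511²]/(15+20−2) = 0.258107
t = (3.94 − 4.46)/√[0.258107·(1/15 + 1/20)] = -2.997
df = n₁ + n₂ − 2 = 33
Two-sided p-value ≈ 0.0052
Since p ≈ 0.0052 < α = 0.05, reject H0; the evidence is statistically significant.

-2.997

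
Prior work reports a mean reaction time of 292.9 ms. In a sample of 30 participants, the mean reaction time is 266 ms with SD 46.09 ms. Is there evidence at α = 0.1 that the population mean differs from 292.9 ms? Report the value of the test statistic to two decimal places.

H0: μ = 292.9; H1: μ ≠ 292.9 (one-sample t-test, two-sided).
t = (x̄ − μ₀)/(s/√n) = (266 − 292.9)/(46.09/√30) = -3.20
df = n − 1 = 29
Two-sided p-value ≈ 0.0033
Since p ≈ 0.0033 < α = 0.1, reject H0; the evidence is statistically significant.

-3.20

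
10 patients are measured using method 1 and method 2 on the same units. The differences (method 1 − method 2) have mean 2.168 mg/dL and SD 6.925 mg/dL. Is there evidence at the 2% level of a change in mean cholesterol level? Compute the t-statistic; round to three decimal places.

0.990

H0: μ_d = 0; H1: μ_d ≠ 0 (paired t-test on the differences, two-sided).
t = d̄/(s_d/√n) = 2.168/(6.925/√10) = 0.990
df = n − 1 = 9
Two-sided p-value ≈ 0.3480
Since p ≈ 0.3480 > α = 0.02, fail to reject H0; the data do not provide sufficient evidence against H0.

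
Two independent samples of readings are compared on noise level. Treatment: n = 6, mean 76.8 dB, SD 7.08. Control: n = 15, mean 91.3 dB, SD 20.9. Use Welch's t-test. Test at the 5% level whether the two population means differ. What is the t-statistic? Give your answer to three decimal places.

Let group 1 = treatment, group 2 = control. H0: μ_1 = μ_2; H1: μ_1 ≠ μ_2 (Welch's two-sample t-test, two-sided).
t = (x̄_1 − x̄_2)/√(s_1²/n_1 + s_2²/n_2) = (76.8 − 91.3)/√(7.08²/6 + 20.9²/15) = -2.369
Welch–Satterthwaite df ≈ 18.84
Two-sided p-value ≈ 0.029
Since p ≈ 0.029 < α = 0.05, reject H0; the data support H1.

-2.369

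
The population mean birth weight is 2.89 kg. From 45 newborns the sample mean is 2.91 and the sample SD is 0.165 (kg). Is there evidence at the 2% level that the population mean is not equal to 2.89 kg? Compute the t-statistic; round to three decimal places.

0.813

H0: μ = 2.89; H1: μ ≠ 2.89 (one-sample t-test, two-sided).
t = (x̄ − μ₀)/(s/√n) = (2.91 − 2.89)/(0.165/√45) = 0.813
df = n − 1 = 44
Two-sided p-value ≈ 0.421
Since p ≈ 0.421 > α = 0.02, fail to reject H0; the data do not provide sufficient evidence against H0.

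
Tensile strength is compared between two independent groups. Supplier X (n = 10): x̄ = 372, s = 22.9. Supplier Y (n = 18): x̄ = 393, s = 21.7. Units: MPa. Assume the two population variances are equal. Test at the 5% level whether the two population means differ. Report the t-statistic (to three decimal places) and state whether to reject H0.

Let group 1 = supplier X, group 2 = supplier Y. H0: μ_1 = μ_2; H1: μ_1 ≠ μ_2 (two-sample pooled-variance t-test, two-sided).
s_p² = [(10−1)·22.9² + (18−1)·21.7²]/(10+18−2) = 489.416
t = (372 − 393)/√[489.416·(1/10 + 1/18)] = -2.407
df = n₁ + n₂ − 2 = 26
Two-sided p-value ≈ 0.023
Since p ≈ 0.023 < α = 0.05, reject H0; the data support H1.

t = -2.407; reject H0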